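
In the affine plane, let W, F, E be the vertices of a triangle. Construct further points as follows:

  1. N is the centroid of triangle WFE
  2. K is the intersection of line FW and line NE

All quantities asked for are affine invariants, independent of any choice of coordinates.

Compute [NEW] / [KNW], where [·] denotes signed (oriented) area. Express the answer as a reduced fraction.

Choose coordinates W = (0, 0), F = (1, 0), E = (0, 1).
1. N is the centroid of triangle WFE ⇒ N = (1/3, 1/3)
2. K is the intersection of line FW and line NE ⇒ K = (1/2, 0)
2·[NEW] = 1/3, 2·[KNW] = 1/6
[NEW]:[KNW] = 1/3:1/6 = 2

[NEW]:[KNW] = 2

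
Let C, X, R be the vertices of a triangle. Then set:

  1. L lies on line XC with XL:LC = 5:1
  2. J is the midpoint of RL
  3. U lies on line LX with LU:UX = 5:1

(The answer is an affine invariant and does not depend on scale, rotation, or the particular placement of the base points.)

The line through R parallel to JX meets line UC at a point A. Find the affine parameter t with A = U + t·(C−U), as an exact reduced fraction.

Work in coordinates with C = (0, 0), X = (1, 0), R = (0, 1).
1. L lies on line XC with XL:LC = 5:1 ⇒ L = (1/6, 0)
2. J is the midpoint of RL ⇒ J = (1/12, 1/2)
3. U lies on line LX with LU:UX = 5:1 ⇒ U = (31/36, 0)
through R parallel to JX: direction (11/12, -1/2); meets UC at A = (11/6, 0)
A = U + t·(C−U) with t = -35/31

t = -35/31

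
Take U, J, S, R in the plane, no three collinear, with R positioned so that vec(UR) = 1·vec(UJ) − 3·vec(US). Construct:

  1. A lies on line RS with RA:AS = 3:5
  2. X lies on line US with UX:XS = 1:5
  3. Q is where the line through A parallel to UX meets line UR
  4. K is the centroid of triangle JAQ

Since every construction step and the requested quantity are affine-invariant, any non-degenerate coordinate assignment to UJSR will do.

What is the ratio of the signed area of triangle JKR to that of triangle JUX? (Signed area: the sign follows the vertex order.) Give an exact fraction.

[JKR]:[JUX] = -9/2

Choose coordinates U = (0, 0), J = (1, 0), S = (0, 1), R = (1, -3).
1. A lies on line RS with RA:AS = 3:5 ⇒ A = (5/8, -3/2)
2. X lies on line US with UX:XS = 1:5 ⇒ X = (0, 1/6)
3. Q is where the line through A parallel to UX meets line UR ⇒ Q = (5/8, -15/8)
4. K is the centroid of triangle JAQ ⇒ K = (3/4, -9/8)
2·[JKR] = 3/4, 2·[JUX] = -1/6
[JKR]:[JUX] = 3/4:-1/6 = -9/2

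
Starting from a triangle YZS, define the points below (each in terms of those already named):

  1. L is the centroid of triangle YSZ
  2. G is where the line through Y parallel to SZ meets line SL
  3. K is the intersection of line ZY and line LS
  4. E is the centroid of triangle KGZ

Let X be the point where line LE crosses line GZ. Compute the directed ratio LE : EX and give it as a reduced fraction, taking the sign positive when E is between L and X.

LE:EX = 3

Set Y = (0, 0), Z = (1, 0), S = (0, 1); any affine frame gives the same invariant.
1. L is the centroid of triangle YSZ ⇒ L = (1/3, 1/3)
2. G is where the line through Y parallel to SZ meets line SL ⇒ G = (1, -1)
3. K is the intersection of line ZY and line LS ⇒ K = (1/2, 0)
4. E is the centroid of triangle KGZ ⇒ E = (5/6, -1/3)
line LE meets GZ at X = (1, -5/9)
E = L + t·(X−L) with t = 3/4, so LE:EX = 3/4:1/4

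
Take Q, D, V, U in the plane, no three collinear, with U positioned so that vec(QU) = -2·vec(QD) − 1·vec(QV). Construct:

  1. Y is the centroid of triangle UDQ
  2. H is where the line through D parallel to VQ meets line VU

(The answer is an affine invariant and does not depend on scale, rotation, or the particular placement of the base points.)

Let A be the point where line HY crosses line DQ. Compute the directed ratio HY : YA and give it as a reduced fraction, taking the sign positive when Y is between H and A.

Choose coordinates Q = (0, 0), D = (1, 0), V = (0, 1), U = (-2, -1).
1. Y is the centroid of triangle UDQ ⇒ Y = (-1/3, -1/3)
2. H is where the line through D parallel to VQ meets line VU ⇒ H = (1, 2)
line HY meets DQ at A = (-1/7, 0)
Y = H + t·(A−H) with t = 7/6, so HY:YA = 7/6:-1/6

HY:YA = -7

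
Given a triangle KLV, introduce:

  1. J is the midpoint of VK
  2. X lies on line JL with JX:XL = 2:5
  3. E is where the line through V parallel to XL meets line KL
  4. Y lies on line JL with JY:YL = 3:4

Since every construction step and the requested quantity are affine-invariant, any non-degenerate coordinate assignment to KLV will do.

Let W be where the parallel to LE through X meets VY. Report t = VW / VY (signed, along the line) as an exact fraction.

t = 9/10

Assign K = (0, 0), L = (1, 0), V = (0, 1) — the answer is frame-independent, so this choice is without loss of generality.
1. J is the midpoint of VK ⇒ J = (0, 1/2)
2. X lies on line JL with JX:XL = 2:5 ⇒ X = (2/7, 5/14)
3. E is where the line through V parallel to XL meets line KL ⇒ E = (2, 0)
4. Y lies on line JL with JY:YL = 3:4 ⇒ Y = (3/7, 2/7)
through X parallel to LE: direction (1, 0); meets VY at W = (27/70, 5/14)
W = V + t·(Y−V) with t = 9/10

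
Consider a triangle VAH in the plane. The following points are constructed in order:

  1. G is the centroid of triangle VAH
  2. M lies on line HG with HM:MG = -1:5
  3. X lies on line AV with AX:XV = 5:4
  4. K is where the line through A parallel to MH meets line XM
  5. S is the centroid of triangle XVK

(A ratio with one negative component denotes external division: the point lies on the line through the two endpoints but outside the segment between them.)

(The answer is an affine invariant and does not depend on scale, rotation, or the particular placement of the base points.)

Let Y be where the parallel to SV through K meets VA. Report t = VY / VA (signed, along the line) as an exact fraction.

Assign V = (0, 0), A = (1, 0), H = (0, 1) — the answer is frame-independent, so this choice is without loss of generality.
1. G is the centroid of triangle VAH ⇒ G = (1/3, 1/3)
2. M lies on line HG with HM:MG = -1:5 ⇒ M = (-1/12, 7/6)
3. X lies on line AV with AX:XV = 5:4 ⇒ X = (4/9, 0)
4. K is where the line through A parallel to MH meets line XM ⇒ K = (-29/6, 35/3)
5. S is the centroid of triangle XVK ⇒ S = (-79/54, 35/9)
through K parallel to SV: direction (79/54, -35/9); meets VA at Y = (-4/9, 0)
Y = V + t·(A−V) with t = -4/9

t = -4/9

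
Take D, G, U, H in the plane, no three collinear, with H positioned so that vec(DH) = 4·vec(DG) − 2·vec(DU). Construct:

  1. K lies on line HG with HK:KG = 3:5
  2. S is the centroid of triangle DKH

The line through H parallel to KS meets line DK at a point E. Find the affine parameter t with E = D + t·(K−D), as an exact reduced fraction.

t = 2

Assign D = (0, 0), G = (1, 0), U = (0, 1), H = (4, -2) — the answer is frame-independent, so this choice is without loss of generality.
1. K lies on line HG with HK:KG = 3:5 ⇒ K = (23/8, -5/4)
2. S is the centroid of triangle DKH ⇒ S = (55/24, -13/12)
through H parallel to KS: direction (-7/12, 1/6); meets DK at E = (23/4, -5/2)
E = D + t·(K−D) with t = 2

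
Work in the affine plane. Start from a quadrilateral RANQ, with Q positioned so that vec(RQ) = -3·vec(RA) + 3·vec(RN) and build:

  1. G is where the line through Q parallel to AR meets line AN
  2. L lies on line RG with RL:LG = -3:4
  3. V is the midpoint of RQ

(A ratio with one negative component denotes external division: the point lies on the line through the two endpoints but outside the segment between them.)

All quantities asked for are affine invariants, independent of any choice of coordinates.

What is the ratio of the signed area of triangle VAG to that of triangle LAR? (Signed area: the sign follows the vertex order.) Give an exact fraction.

[VAG]:[LAR] = 1/3

Work in coordinates with R = (0, 0), A = (1, 0), N = (0, 1), Q = (-3, 3).
1. G is where the line through Q parallel to AR meets line AN ⇒ G = (-2, 3)
2. L lies on line RG with RL:LG = -3:4 ⇒ L = (6, -9)
3. V is the midpoint of RQ ⇒ V = (-3/2, 3/2)
2·[VAG] = 3, 2·[LAR] = 9
[VAG]:[LAR] = 3:9 = 1/3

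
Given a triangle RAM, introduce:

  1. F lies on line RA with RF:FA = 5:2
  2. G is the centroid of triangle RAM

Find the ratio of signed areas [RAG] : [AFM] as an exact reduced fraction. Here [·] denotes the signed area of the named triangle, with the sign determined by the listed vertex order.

[RAG]:[AFM] = -7/6

Work in coordinates with R = (0, 0), A = (1, 0), M = (0, 1).
1. F lies on line RA with RF:FA = 5:2 ⇒ F = (5/7, 0)
2. G is the centroid of triangle RAM ⇒ G = (1/3, 1/3)
2·[RAG] = 1/3, 2·[AFM] = -2/7
[RAG]:[AFM] = 1/3:-2/7 = -7/6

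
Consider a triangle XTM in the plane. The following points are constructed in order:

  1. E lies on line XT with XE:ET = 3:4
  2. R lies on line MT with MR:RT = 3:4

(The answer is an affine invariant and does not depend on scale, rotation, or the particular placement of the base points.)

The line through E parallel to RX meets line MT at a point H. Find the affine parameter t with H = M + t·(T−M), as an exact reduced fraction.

t = 33/49

Assign X = (0, 0), T = (1, 0), M = (0, 1) — the answer is frame-independent, so this choice is without loss of generality.
1. E lies on line XT with XE:ET = 3:4 ⇒ E = (3/7, 0)
2. R lies on line MT with MR:RT = 3:4 ⇒ R = (3/7, 4/7)
through E parallel to RX: direction (-3/7, -4/7); meets MT at H = (33/49, 16/49)
H = M + t·(T−M) with t = 33/49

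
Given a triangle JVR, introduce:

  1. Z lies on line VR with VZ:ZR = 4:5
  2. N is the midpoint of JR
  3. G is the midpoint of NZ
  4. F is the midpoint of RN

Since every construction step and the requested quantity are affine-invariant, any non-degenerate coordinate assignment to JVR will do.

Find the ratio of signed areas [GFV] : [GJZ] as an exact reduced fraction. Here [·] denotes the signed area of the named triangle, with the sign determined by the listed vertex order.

[GFV]:[GJZ] = -1/2

Choose coordinates J = (0, 0), V = (1, 0), R = (0, 1).
1. Z lies on line VR with VZ:ZR = 4:5 ⇒ Z = (5/9, 4/9)
2. N is the midpoint of JR ⇒ N = (0, 1/2)
3. G is the midpoint of NZ ⇒ G = (5/18, 17/36)
4. F is the midpoint of RN ⇒ F = (0, 3/4)
2·[GFV] = -5/72, 2·[GJZ] = 5/36
[GFV]:[GJZ] = -5/72:5/36 = -1/2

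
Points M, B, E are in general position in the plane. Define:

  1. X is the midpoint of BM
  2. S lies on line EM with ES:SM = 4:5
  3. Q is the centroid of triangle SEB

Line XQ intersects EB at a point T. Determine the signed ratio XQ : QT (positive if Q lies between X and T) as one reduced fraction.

XQ:QT = 19/8

Work in coordinates with M = (0, 0), B = (1, 0), E = (0, 1).
1. X is the midpoint of BM ⇒ X = (1/2, 0)
2. S lies on line EM with ES:SM = 4:5 ⇒ S = (0, 5/9)
3. Q is the centroid of triangle SEB ⇒ Q = (1/3, 14/27)
line XQ meets EB at T = (5/19, 14/19)
Q = X + t·(T−X) with t = 19/27, so XQ:QT = 19/27:8/27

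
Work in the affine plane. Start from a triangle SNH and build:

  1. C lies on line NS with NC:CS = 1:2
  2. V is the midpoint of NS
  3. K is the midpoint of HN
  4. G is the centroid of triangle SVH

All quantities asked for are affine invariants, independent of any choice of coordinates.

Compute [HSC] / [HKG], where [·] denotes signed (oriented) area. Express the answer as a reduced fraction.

[HSC]:[HKG] = -8/3

Choose coordinates S = (0, 0), N = (1, 0), H = (0, 1).
1. C lies on line NS with NC:CS = 1:2 ⇒ C = (2/3, 0)
2. V is the midpoint of NS ⇒ V = (1/2, 0)
3. K is the midpoint of HN ⇒ K = (1/2, 1/2)
4. G is the centroid of triangle SVH ⇒ G = (1/6, 1/3)
2·[HSC] = 2/3, 2·[HKG] = -1/4
[HSC]:[HKG] = 2/3:-1/4 = -8/3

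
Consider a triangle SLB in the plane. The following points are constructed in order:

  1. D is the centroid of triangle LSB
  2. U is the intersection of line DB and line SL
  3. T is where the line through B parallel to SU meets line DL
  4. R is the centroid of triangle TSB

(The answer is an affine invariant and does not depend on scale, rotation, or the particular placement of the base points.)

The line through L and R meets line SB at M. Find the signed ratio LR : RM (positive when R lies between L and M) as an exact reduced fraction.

Set S = (0, 0), L = (1, 0), B = (0, 1); any affine frame gives the same invariant.
1. D is the centroid of triangle LSB ⇒ D = (1/3, 1/3)
2. U is the intersection of line DB and line SL ⇒ U = (1/2, 0)
3. T is where the line through B parallel to SU meets line DL ⇒ T = (-1, 1)
4. R is the centroid of triangle TSB ⇒ R = (-1/3, 2/3)
line LR meets SB at M = (0, 1/2)
R = L + t·(M−L) with t = 4/3, so LR:RM = 4/3:-1/3

LR:RM = -4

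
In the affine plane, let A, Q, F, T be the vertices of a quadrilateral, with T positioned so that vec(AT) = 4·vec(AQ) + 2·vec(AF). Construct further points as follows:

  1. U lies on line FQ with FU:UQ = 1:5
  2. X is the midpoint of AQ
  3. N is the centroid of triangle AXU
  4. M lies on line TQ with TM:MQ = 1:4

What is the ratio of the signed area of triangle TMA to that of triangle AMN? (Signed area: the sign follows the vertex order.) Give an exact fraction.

Choose coordinates A = (0, 0), Q = (1, 0), F = (0, 1), T = (4, 2).
1. U lies on line FQ with FU:UQ = 1:5 ⇒ U = (1/6, 5/6)
2. X is the midpoint of AQ ⇒ X = (1/2, 0)
3. N is the centroid of triangle AXU ⇒ N = (2/9, 5/18)
4. M lies on line TQ with TM:MQ = 1:4 ⇒ M = (17/5, 8/5)
2·[TMA] = -2/5, 2·[AMN] = 53/90
[TMA]:[AMN] = -2/5:53/90 = -36/53

[TMA]:[AMN] = -36/53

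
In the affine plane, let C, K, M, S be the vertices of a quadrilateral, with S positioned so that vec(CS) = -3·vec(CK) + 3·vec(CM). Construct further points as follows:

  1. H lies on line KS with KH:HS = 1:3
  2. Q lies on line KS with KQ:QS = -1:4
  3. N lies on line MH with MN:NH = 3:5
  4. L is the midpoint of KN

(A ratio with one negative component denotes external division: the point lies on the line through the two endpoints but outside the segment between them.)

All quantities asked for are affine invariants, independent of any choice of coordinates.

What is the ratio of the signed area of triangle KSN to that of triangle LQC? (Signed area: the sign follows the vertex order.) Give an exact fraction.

[KSN]:[LQC] = 120/299

Choose coordinates C = (0, 0), K = (1, 0), M = (0, 1), S = (-3, 3).
1. H lies on line KS with KH:HS = 1:3 ⇒ H = (0, 3/4)
2. Q lies on line KS with KQ:QS = -1:4 ⇒ Q = (7/3, -1)
3. N lies on line MH with MN:NH = 3:5 ⇒ N = (0, 29/32)
4. L is the midpoint of KN ⇒ L = (1/2, 29/64)
2·[KSN] = -5/8, 2·[LQC] = -299/192
[KSN]:[LQC] = -5/8:-299/192 = 120/299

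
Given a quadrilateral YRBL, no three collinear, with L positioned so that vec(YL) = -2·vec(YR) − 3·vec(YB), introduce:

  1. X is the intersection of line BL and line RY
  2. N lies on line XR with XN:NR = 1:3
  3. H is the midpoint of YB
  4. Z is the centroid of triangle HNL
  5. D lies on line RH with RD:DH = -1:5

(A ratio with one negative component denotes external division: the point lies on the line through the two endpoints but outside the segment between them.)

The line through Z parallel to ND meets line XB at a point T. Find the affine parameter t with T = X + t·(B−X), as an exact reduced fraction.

t = -75/92

Set Y = (0, 0), R = (1, 0), B = (0, 1), L = (-2, -3); any affine frame gives the same invariant.
1. X is the intersection of line BL and line RY ⇒ X = (-1/2, 0)
2. N lies on line XR with XN:NR = 1:3 ⇒ N = (-1/8, 0)
3. H is the midpoint of YB ⇒ H = (0, 1/2)
4. Z is the centroid of triangle HNL ⇒ Z = (-17/24, -5/6)
5. D lies on line RH with RD:DH = -1:5 ⇒ D = (5/4, -1/8)
through Z parallel to ND: direction (11/8, -1/8); meets XB at T = (-167/184, -75/92)
T = X + t·(B−X) with t = -75/92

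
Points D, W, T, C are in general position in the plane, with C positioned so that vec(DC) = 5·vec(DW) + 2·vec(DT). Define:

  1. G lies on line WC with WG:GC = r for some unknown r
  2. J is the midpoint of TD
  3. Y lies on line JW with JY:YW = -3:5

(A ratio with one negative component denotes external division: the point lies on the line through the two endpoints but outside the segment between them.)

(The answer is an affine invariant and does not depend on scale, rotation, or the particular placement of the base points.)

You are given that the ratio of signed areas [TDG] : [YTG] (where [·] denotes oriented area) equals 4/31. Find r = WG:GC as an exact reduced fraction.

r = -1/4

Work in coordinates with D = (0, 0), W = (1, 0), T = (0, 1), C = (5, 2).
1. With WG:GC = r, write λ = r/(r+1) so G = W + λ·(C−W); G is affine-linear in λ
2. J is the midpoint of TD ⇒ J = (0, 1/2)
3. Y lies on line JW with JY:YW = -3:5 ⇒ Y = (-3/2, 5/4)
Every point depending on G is an affine combination of G and λ-independent points, so each such coordinate is linear in λ; the λ² term in each signed area is a multiple of (C−W)×(C−W) = 0, so 2·[TDG] and 2·[YTG] are each linear in λ. Evaluating at λ=0 and λ=1:
  2·[TDG] = 4·λ + 1,   2·[YTG] = 4·λ − 5/4
So [TDG]:[YTG] = (4·λ + 1) / (4·λ − 5/4). Setting this equal to 4/31:
  4·λ + 1 = 4/31·(4·λ − 5/4)  ⇒  λ = -1/3
Then r = λ/(1−λ) = (-1/3)/(4/3) = -1/4. Check: with r = -1/4, G = (-1/3, -2/3) and [TDG]:[YTG] = 4/31 as required.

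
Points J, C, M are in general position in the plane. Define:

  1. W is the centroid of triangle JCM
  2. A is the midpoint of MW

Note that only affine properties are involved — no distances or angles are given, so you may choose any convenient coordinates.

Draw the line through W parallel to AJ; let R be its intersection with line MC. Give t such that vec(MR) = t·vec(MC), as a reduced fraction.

t = 2/5

Work in coordinates with J = (0, 0), C = (1, 0), M = (0, 1).
1. W is the centroid of triangle JCM ⇒ W = (1/3, 1/3)
2. A is the midpoint of MW ⇒ A = (1/6, 2/3)
through W parallel to AJ: direction (-1/6, -2/3); meets MC at R = (2/5, 3/5)
R = M + t·(C−M) with t = 2/5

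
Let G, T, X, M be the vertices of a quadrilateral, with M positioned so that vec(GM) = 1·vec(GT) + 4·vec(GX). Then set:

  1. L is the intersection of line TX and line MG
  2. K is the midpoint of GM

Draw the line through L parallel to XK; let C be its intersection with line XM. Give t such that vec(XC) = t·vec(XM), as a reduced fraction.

Set G = (0, 0), T = (1, 0), X = (0, 1), M = (1, 4); any affine frame gives the same invariant.
1. L is the intersection of line TX and line MG ⇒ L = (1/5, 4/5)
2. K is the midpoint of GM ⇒ K = (1/2, 2)
through L parallel to XK: direction (1/2, 1); meets XM at C = (-3/5, -4/5)
C = X + t·(M−X) with t = -3/5

t = -3/5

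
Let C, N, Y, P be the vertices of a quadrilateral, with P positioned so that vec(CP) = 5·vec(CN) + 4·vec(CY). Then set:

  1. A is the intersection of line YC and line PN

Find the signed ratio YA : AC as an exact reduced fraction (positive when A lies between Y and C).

Choose coordinates C = (0, 0), N = (1, 0), Y = (0, 1), P = (5, 4).
1. A is the intersection of line YC and line PN ⇒ A = (0, -1)
A = Y + t·(C−Y) with t = 2, so YA:AC = t:(1−t) = 2:-1

YA:AC = -2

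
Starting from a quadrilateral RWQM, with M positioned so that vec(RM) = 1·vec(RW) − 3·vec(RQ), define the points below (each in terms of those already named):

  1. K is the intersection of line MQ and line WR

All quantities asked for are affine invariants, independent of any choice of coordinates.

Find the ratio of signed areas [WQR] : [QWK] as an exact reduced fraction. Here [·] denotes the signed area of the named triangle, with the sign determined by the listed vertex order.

Work in coordinates with R = (0, 0), W = (1, 0), Q = (0, 1), M = (1, -3).
1. K is the intersection of line MQ and line WR ⇒ K = (1/4, 0)
2·[WQR] = 1, 2·[QWK] = -3/4
[WQR]:[QWK] = 1:-3/4 = -4/3

[WQR]:[QWK] = -4/3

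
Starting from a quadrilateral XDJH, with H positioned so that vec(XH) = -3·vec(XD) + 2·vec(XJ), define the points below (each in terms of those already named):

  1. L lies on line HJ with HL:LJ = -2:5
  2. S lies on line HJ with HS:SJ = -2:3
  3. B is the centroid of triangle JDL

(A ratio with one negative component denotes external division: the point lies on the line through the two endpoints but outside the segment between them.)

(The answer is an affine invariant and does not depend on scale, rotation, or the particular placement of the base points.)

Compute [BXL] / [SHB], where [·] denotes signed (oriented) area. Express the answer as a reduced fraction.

Choose coordinates X = (0, 0), D = (1, 0), J = (0, 1), H = (-3, 2).
1. L lies on line HJ with HL:LJ = -2:5 ⇒ L = (-5, 8/3)
2. S lies on line HJ with HS:SJ = -2:3 ⇒ S = (-9, 4)
3. B is the centroid of triangle JDL ⇒ B = (-4/3, 11/9)
2·[BXL] = -23/9, 2·[SHB] = -4/3
[BXL]:[SHB] = -23/9:-4/3 = 23/12

[BXL]:[SHB] = 23/12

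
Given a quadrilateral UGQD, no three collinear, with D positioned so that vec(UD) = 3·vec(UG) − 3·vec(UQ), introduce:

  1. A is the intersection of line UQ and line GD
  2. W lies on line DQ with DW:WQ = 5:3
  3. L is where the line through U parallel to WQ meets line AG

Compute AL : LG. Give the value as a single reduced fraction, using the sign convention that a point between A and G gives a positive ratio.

Assign U = (0, 0), G = (1, 0), Q = (0, 1), D = (3, -3) — the answer is frame-independent, so this choice is without loss of generality.
1. A is the intersection of line UQ and line GD ⇒ A = (0, 3/2)
2. W lies on line DQ with DW:WQ = 5:3 ⇒ W = (9/8, -1/2)
3. L is where the line through U parallel to WQ meets line AG ⇒ L = (9, -12)
L = A + t·(G−A) with t = 9, so AL:LG = t:(1−t) = 9:-8

AL:LG = -9/8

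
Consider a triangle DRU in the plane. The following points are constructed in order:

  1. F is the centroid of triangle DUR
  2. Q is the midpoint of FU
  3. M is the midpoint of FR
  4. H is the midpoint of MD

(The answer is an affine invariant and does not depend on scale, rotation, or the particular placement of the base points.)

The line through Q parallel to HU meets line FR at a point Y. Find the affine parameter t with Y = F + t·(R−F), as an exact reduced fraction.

Assign D = (0, 0), R = (1, 0), U = (0, 1) — the answer is frame-independent, so this choice is without loss of generality.
1. F is the centroid of triangle DUR ⇒ F = (1/3, 1/3)
2. Q is the midpoint of FU ⇒ Q = (1/6, 2/3)
3. M is the midpoint of FR ⇒ M = (2/3, 1/6)
4. H is the midpoint of MD ⇒ H = (1/3, 1/12)
through Q parallel to HU: direction (-1/3, 11/12); meets FR at Y = (5/18, 13/36)
Y = F + t·(R−F) with t = -1/12

t = -1/12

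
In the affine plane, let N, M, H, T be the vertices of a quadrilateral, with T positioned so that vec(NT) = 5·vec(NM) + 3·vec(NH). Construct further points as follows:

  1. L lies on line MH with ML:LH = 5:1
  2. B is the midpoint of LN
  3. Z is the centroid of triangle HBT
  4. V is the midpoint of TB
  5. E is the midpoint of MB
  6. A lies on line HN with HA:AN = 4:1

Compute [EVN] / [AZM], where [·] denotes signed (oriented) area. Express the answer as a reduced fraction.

Choose coordinates N = (0, 0), M = (1, 0), H = (0, 1), T = (5, 3).
1. L lies on line MH with ML:LH = 5:1 ⇒ L = (1/6, 5/6)
2. B is the midpoint of LN ⇒ B = (1/12, 5/12)
3. Z is the centroid of triangle HBT ⇒ Z = (61/36, 53/36)
4. V is the midpoint of TB ⇒ V = (61/24, 41/24)
5. E is the midpoint of MB ⇒ E = (13/24, 5/24)
6. A lies on line HN with HA:AN = 4:1 ⇒ A = (0, 1/5)
2·[EVN] = 19/48, 2·[AZM] = -29/18
[EVN]:[AZM] = 19/48:-29/18 = -57/232

[EVN]:[AZM] = -57/232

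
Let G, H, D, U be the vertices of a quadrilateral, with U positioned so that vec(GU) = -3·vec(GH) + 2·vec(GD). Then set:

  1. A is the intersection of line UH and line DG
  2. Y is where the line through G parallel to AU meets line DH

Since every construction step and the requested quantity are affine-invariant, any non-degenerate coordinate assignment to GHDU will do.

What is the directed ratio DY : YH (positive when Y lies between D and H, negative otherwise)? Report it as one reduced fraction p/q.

Work in coordinates with G = (0, 0), H = (1, 0), D = (0, 1), U = (-3, 2).
1. A is the intersection of line UH and line DG ⇒ A = (0, 1/2)
2. Y is where the line through G parallel to AU meets line DH ⇒ Y = (2, -1)
Y = D + t·(H−D) with t = 2, so DY:YH = t:(1−t) = 2:-1

DY:YH = -2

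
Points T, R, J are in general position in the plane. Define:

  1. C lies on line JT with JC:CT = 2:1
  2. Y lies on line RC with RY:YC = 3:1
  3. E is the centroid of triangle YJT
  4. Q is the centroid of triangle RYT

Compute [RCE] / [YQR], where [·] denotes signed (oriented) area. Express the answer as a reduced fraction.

Assign T = (0, 0), R = (1, 0), J = (0, 1) — the answer is frame-independent, so this choice is without loss of generality.
1. C lies on line JT with JC:CT = 2:1 ⇒ C = (0, 1/3)
2. Y lies on line RC with RY:YC = 3:1 ⇒ Y = (1/4, 1/4)
3. E is the centroid of triangle YJT ⇒ E = (1/12, 5/12)
4. Q is the centroid of triangle RYT ⇒ Q = (5/12, 1/12)
2·[RCE] = -1/9, 2·[YQR] = 1/12
[RCE]:[YQR] = -1/9:1/12 = -4/3

[RCE]:[YQR] = -4/3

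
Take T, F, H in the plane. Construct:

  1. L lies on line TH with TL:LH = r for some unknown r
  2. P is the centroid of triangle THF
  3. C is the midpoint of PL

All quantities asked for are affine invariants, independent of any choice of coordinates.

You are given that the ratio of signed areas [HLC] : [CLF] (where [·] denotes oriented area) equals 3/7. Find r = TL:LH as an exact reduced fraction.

Set T = (0, 0), F = (1, 0), H = (0, 1); any affine frame gives the same invariant.
1. With TL:LH = r, write λ = r/(r+1) so L = T + λ·(H−T); L is affine-linear in λ
2. P is the centroid of triangle THF ⇒ P = (1/3, 1/3)
3. C is the midpoint of PL ⇒ C is an affine combination of earlier points and hence also affine-linear in λ
Every point depending on L is an affine combination of L and λ-independent points, so each such coordinate is linear in λ; the λ² term in each signed area is a multiple of (H−T)×(H−T) = 0, so 2·[HLC] and 2·[CLF] are each linear in λ. Evaluating at λ=0 and λ=1:
  2·[HLC] = -1/6·λ + 1/6,   2·[CLF] = -1/3·λ + 1/6
So [HLC]:[CLF] = (-1/6·λ + 1/6) / (-1/3·λ + 1/6). Setting this equal to 3/7:
  -1/6·λ + 1/6 = 3/7·(-1/3·λ + 1/6)  ⇒  λ = 4
Then r = λ/(1−λ) = (4)/(-3) = -4/3. Check: with r = -4/3, L = (0, 4) and [HLC]:[CLF] = 3/7 as required.

r = -4/3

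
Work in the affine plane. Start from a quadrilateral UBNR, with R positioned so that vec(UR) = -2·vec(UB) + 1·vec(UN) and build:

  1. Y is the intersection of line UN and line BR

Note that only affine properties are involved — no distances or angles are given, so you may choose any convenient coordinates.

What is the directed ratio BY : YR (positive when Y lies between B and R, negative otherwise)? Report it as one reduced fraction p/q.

BY:YR = 1/2

Choose coordinates U = (0, 0), B = (1, 0), N = (0, 1), R = (-2, 1).
1. Y is the intersection of line UN and line BR ⇒ Y = (0, 1/3)
Y = B + t·(R−B) with t = 1/3, so BY:YR = t:(1−t) = 1/3:2/3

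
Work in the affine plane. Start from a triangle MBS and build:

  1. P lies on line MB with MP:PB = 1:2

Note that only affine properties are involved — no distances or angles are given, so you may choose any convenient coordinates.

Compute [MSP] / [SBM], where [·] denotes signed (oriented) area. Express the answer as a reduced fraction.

Assign M = (0, 0), B = (1, 0), S = (0, 1) — the answer is frame-independent, so this choice is without loss of generality.
1. P lies on line MB with MP:PB = 1:2 ⇒ P = (1/3, 0)
2·[MSP] = -1/3, 2·[SBM] = -1
[MSP]:[SBM] = -1/3:-1 = 1/3

[MSP]:[SBM] = 1/3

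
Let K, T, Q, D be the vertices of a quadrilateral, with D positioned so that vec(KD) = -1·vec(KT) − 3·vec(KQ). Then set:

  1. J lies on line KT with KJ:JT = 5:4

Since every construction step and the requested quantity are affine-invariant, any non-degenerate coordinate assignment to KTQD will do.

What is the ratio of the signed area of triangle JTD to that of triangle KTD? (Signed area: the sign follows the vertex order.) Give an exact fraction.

Work in coordinates with K = (0, 0), T = (1, 0), Q = (0, 1), D = (-1, -3).
1. J lies on line KT with KJ:JT = 5:4 ⇒ J = (5/9, 0)
2·[JTD] = -4/3, 2·[KTD] = -3
[JTD]:[KTD] = -4/3:-3 = 4/9

[JTD]:[KTD] = 4/9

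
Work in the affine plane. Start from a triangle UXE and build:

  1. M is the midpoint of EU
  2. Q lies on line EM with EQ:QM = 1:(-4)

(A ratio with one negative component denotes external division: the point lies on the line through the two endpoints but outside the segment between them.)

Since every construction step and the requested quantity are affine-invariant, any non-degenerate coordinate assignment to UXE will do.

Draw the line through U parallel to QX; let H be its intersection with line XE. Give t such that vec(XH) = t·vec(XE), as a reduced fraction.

Choose coordinates U = (0, 0), X = (1, 0), E = (0, 1).
1. M is the midpoint of EU ⇒ M = (0, 1/2)
2. Q lies on line EM with EQ:QM = 1:(-4) ⇒ Q = (0, 7/6)
through U parallel to QX: direction (1, -7/6); meets XE at H = (-6, 7)
H = X + t·(E−X) with t = 7

t = 7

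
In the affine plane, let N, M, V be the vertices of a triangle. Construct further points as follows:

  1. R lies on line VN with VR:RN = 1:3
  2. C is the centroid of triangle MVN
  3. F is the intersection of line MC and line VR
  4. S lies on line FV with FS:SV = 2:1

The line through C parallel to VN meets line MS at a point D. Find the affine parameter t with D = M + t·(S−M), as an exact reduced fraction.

t = 2/3

Set N = (0, 0), M = (1, 0), V = (0, 1); any affine frame gives the same invariant.
1. R lies on line VN with VR:RN = 1:3 ⇒ R = (0, 3/4)
2. C is the centroid of triangle MVN ⇒ C = (1/3, 1/3)
3. F is the intersection of line MC and line VR ⇒ F = (0, 1/2)
4. S lies on line FV with FS:SV = 2:1 ⇒ S = (0, 5/6)
through C parallel to VN: direction (0, -1); meets MS at D = (1/3, 5/9)
D = M + t·(S−M) with t = 2/3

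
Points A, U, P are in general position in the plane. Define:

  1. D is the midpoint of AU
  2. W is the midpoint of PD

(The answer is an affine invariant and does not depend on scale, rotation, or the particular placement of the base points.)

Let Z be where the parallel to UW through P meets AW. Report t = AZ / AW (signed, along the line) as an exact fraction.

t = 3/2

Work in coordinates with A = (0, 0), U = (1, 0), P = (0, 1).
1. D is the midpoint of AU ⇒ D = (1/2, 0)
2. W is the midpoint of PD ⇒ W = (1/4, 1/2)
through P parallel to UW: direction (-3/4, 1/2); meets AW at Z = (3/8, 3/4)
Z = A + t·(W−A) with t = 3/2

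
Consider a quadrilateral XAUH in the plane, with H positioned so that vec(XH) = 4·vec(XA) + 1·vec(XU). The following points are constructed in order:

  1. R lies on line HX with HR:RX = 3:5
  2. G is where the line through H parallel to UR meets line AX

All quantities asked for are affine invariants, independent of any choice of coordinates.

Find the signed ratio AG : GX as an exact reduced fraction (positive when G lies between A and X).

AG:GX = -29/32

Set X = (0, 0), A = (1, 0), U = (0, 1), H = (4, 1); any affine frame gives the same invariant.
1. R lies on line HX with HR:RX = 3:5 ⇒ R = (5/2, 5/8)
2. G is where the line through H parallel to UR meets line AX ⇒ G = (32/3, 0)
G = A + t·(X−A) with t = -29/3, so AG:GX = t:(1−t) = -29/3:32/3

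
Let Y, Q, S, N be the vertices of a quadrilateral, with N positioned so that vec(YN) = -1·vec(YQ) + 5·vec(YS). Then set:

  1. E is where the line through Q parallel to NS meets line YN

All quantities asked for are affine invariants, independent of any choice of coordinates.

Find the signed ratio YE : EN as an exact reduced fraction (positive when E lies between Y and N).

YE:EN = -4/3

Choose coordinates Y = (0, 0), Q = (1, 0), S = (0, 1), N = (-1, 5).
1. E is where the line through Q parallel to NS meets line YN ⇒ E = (-4, 20)
E = Y + t·(N−Y) with t = 4, so YE:EN = t:(1−t) = 4:-3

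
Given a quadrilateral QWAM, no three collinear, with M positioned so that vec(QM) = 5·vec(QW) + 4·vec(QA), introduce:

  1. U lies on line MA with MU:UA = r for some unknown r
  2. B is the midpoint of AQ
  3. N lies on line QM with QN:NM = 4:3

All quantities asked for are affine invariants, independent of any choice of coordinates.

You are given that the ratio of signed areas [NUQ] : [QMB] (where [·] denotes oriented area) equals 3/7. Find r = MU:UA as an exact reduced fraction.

Set Q = (0, 0), W = (1, 0), A = (0, 1), M = (5, 4); any affine frame gives the same invariant.
1. With MU:UA = r, write λ = r/(r+1) so U = M + λ·(A−M); U is affine-linear in λ
2. B is the midpoint of AQ ⇒ B = (0, 1/2)
3. N lies on line QM with QN:NM = 4:3 ⇒ N = (20/7, 16/7)
Every point depending on U is an affine combination of U and λ-independent points, so each such coordinate is linear in λ; the λ² term in each signed area is a multiple of (A−M)×(A−M) = 0, so 2·[NUQ] and 2·[QMB] are each linear in λ. Evaluating at λ=0 and λ=1:
  2·[NUQ] = 20/7·λ,   2·[QMB] = 5/2
So [NUQ]:[QMB] = (20/7·λ) / (5/2). Setting this equal to 3/7:
  20/7·λ = 3/7·(5/2)  ⇒  λ = 3/8
Then r = λ/(1−λ) = (3/8)/(5/8) = 3/5. Check: with r = 3/5, U = (25/8, 23/8) and [NUQ]:[QMB] = 3/7 as required.

r = 3/5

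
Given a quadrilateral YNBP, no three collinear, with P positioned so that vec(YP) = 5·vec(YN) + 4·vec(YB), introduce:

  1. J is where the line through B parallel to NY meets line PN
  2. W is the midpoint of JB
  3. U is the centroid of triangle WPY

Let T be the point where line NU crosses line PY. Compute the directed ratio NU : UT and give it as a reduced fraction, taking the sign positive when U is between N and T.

NU:UT = -13

Choose coordinates Y = (0, 0), N = (1, 0), B = (0, 1), P = (5, 4).
1. J is where the line through B parallel to NY meets line PN ⇒ J = (2, 1)
2. W is the midpoint of JB ⇒ W = (1, 1)
3. U is the centroid of triangle WPY ⇒ U = (2, 5/3)
line NU meets PY at T = (25/13, 20/13)
U = N + t·(T−N) with t = 13/12, so NU:UT = 13/12:-1/12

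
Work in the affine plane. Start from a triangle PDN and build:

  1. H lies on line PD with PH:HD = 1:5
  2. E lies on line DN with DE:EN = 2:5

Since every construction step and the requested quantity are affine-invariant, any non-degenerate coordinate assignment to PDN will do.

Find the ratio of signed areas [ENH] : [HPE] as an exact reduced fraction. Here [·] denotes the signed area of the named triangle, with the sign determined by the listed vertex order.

Choose coordinates P = (0, 0), D = (1, 0), N = (0, 1).
1. H lies on line PD with PH:HD = 1:5 ⇒ H = (1/6, 0)
2. E lies on line DN with DE:EN = 2:5 ⇒ E = (5/7, 2/7)
2·[ENH] = 25/42, 2·[HPE] = -1/21
[ENH]:[HPE] = 25/42:-1/21 = -25/2

[ENH]:[HPE] = -25/2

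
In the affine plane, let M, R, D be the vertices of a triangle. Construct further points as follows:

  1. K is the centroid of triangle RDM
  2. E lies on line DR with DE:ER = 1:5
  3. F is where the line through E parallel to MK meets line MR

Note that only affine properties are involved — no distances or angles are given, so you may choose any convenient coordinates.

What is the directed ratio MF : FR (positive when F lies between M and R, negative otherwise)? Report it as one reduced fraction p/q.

Choose coordinates M = (0, 0), R = (1, 0), D = (0, 1).
1. K is the centroid of triangle RDM ⇒ K = (1/3, 1/3)
2. E lies on line DR with DE:ER = 1:5 ⇒ E = (1/6, 5/6)
3. F is where the line through E parallel to MK meets line MR ⇒ F = (-2/3, 0)
F = M + t·(R−M) with t = -2/3, so MF:FR = t:(1−t) = -2/3:5/3

MF:FR = -2/5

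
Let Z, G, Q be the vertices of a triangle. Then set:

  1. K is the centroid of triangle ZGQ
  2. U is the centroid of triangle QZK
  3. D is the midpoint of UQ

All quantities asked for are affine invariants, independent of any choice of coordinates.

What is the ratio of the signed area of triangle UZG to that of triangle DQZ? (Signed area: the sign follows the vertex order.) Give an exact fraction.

Choose coordinates Z = (0, 0), G = (1, 0), Q = (0, 1).
1. K is the centroid of triangle ZGQ ⇒ K = (1/3, 1/3)
2. U is the centroid of triangle QZK ⇒ U = (1/9, 4/9)
3. D is the midpoint of UQ ⇒ D = (1/18, 13/18)
2·[UZG] = 4/9, 2·[DQZ] = 1/18
[UZG]:[DQZ] = 4/9:1/18 = 8

[UZG]:[DQZ] = 8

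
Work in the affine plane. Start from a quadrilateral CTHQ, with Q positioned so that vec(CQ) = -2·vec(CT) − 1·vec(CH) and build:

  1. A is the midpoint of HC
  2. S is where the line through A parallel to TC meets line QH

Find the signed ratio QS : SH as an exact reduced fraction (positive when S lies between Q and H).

QS:SH = 3

Assign C = (0, 0), T = (1, 0), H = (0, 1), Q = (-2, -1) — the answer is frame-independent, so this choice is without loss of generality.
1. A is the midpoint of HC ⇒ A = (0, 1/2)
2. S is where the line through A parallel to TC meets line QH ⇒ S = (-1/2, 1/2)
S = Q + t·(H−Q) with t = 3/4, so QS:SH = t:(1−t) = 3/4:1/4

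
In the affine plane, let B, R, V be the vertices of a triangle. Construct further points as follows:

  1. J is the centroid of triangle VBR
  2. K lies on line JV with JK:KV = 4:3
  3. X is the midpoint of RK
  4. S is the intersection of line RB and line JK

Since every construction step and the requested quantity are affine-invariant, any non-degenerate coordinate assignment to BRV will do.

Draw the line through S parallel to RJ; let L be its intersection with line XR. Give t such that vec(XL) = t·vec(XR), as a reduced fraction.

Choose coordinates B = (0, 0), R = (1, 0), V = (0, 1).
1. J is the centroid of triangle VBR ⇒ J = (1/3, 1/3)
2. K lies on line JV with JK:KV = 4:3 ⇒ K = (1/7, 5/7)
3. X is the midpoint of RK ⇒ X = (4/7, 5/14)
4. S is the intersection of line RB and line JK ⇒ S = (1/2, 0)
through S parallel to RJ: direction (-2/3, 1/3); meets XR at L = (7/4, -5/8)
L = X + t·(R−X) with t = 11/4

t = 11/4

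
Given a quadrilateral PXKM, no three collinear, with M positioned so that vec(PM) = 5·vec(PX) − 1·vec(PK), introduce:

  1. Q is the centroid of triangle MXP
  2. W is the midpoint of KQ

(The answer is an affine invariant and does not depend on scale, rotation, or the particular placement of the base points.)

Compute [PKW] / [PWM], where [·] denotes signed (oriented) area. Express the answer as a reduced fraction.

Assign P = (0, 0), X = (1, 0), K = (0, 1), M = (5, -1) — the answer is frame-independent, so this choice is without loss of generality.
1. Q is the centroid of triangle MXP ⇒ Q = (2, -1/3)
2. W is the midpoint of KQ ⇒ W = (1, 1/3)
2·[PKW] = -1, 2·[PWM] = -8/3
[PKW]:[PWM] = -1:-8/3 = 3/8

[PKW]:[PWM] = 3/8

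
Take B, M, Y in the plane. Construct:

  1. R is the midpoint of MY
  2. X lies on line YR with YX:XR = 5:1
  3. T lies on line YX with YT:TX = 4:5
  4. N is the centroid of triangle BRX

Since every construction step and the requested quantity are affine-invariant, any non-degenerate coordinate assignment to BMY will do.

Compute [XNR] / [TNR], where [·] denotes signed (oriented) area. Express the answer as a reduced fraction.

[XNR]:[TNR] = 9/34

Work in coordinates with B = (0, 0), M = (1, 0), Y = (0, 1).
1. R is the midpoint of MY ⇒ R = (1/2, 1/2)
2. X lies on line YR with YX:XR = 5:1 ⇒ X = (5/12, 7/12)
3. T lies on line YX with YT:TX = 4:5 ⇒ T = (5/27, 22/27)
4. N is the centroid of triangle BRX ⇒ N = (11/36, 13/36)
2·[XNR] = 1/36, 2·[TNR] = 17/162
[XNR]:[TNR] = 1/36:17/162 = 9/34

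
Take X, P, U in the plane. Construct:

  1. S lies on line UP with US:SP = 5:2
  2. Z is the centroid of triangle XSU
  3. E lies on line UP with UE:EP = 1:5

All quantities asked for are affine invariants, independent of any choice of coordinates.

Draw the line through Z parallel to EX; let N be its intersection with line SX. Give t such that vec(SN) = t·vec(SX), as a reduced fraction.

t = 53/69

Choose coordinates X = (0, 0), P = (1, 0), U = (0, 1).
1. S lies on line UP with US:SP = 5:2 ⇒ S = (5/7, 2/7)
2. Z is the centroid of triangle XSU ⇒ Z = (5/21, 3/7)
3. E lies on line UP with UE:EP = 1:5 ⇒ E = (1/6, 5/6)
through Z parallel to EX: direction (-1/6, -5/6); meets SX at N = (80/483, 32/483)
N = S + t·(X−S) with t = 53/69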